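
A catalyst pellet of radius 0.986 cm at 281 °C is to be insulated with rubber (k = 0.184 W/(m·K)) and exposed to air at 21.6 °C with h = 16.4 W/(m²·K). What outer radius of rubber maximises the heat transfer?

For a sphere, r_cr = 2k_ins/h = 2·0.184/16.4 = 0.0224 m = 2.24 cm

r_cr = 2.24 cm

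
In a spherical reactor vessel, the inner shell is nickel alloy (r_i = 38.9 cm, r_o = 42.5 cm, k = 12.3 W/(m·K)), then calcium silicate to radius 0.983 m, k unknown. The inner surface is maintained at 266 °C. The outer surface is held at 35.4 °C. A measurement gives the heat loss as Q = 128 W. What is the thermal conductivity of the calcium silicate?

ΣR = ΔT/Q = |266 − 35.4|/128 = 1.802 K/W
Known resistances:
  R_nickel alloy = (1/0.389 − 1/0.425)/(4πk) = 0.2178/(4π·12.3) = 0.001409 K/W
R_calcium silicate = ΣR − ΣR_known = 1.802 − 0.001409 = 1.801 K/W
(1/r₁−1/r₂)/(4πk) = 1.801 ⇒ k = 1.336/(4π·1.801) = 0.0590 W/m·K

k = 0.0590 W/m·K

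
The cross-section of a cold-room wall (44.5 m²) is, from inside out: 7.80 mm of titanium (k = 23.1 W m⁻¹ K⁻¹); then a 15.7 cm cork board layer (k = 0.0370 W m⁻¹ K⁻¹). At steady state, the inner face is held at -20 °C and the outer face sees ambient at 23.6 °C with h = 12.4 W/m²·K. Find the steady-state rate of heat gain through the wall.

Q = 449 W

Treat each layer as a resistance in series:
  R_titanium = L/(kA) = 0.00780/(23.1·44.5) = 7.588×10^-6 K/W
  R_cork board = L/(kA) = 0.157/(0.0370·44.5) = 0.09535 K/W
  R_conv,out = 1/(hA) = 1/(12.4·44.5) = 0.001812 K/W
ΣR = 7.588×10^-6 + 0.09535 + 0.001812 = 0.09717 K/W
Q = ΔT/ΣR = (-20 °C − 23.6 °C)/0.09717 = -449 W
(Negative Q ⇒ heat flows inward; heat gain = 449 W.)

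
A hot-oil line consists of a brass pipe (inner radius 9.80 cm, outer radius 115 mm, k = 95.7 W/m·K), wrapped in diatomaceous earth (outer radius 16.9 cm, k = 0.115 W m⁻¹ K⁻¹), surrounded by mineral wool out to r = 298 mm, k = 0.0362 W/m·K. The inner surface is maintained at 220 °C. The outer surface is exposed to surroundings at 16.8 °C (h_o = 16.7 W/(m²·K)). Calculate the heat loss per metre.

Q' = 66.4 W/m

Series thermal resistances, inner to outer:
  R'_brass = ln(0.115/0.0980)/(2πk) = 0.1600/(2π·95.7) = 2.660×10^-4 m·K/W
  R'_diatomaceous earth = ln(0.169/0.115)/(2πk) = 0.3850/(2π·0.115) = 0.5328 m·K/W
  R'_mineral wool = ln(0.298/0.169)/(2πk) = 0.5672/(2π·0.0362) = 2.494 m·K/W
  R'_conv,out = 1/(2πr h) = 1/(2π·0.298·16.7) = 0.03198 m·K/W
ΣR = 2.660×10^-4 + 0.5328 + 2.494 + 0.03198 = 3.059 m·K/W
Q' = ΔT/ΣR = (220 °C − 16.8 °C)/3.059 = 66.4 W/m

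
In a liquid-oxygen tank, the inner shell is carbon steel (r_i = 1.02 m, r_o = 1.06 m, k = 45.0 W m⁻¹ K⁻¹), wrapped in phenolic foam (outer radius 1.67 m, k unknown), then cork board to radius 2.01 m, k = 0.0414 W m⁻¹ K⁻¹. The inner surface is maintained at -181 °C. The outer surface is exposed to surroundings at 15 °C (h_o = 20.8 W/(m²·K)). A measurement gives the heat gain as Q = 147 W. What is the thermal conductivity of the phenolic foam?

k = 0.0241 W/m·K

ΣR = ΔT/Q = |-181 − 15|/147 = 1.333 K/W
Known resistances:
  R_carbon steel = (1/1.02 − 1/1.06)/(4πk) = 0.03700/(4π·45.0) = 6.542×10^-5 K/W
  R_cork board = (1/1.67 − 1/2.01)/(4πk) = 0.1013/(4π·0.0414) = 0.1947 K/W
  R_conv,out = 1/(4πr²h) = 1/(4π·2.01²·20.8) = 9.470×10^-4 K/W
R_phenolic foam = ΣR − ΣR_known = 1.333 − 0.1957 = 1.137 K/W
(1/r₁−1/r₂)/(4πk) = 1.137 ⇒ k = 0.3446/(4π·1.137) = 0.0241 W/m·K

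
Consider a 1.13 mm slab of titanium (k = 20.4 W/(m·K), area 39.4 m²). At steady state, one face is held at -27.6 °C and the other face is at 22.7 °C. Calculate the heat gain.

Q = kA·ΔT/L = 20.4 × 39.4 × |-27.6 °C − 22.7 °C| / 0.00113 = 3.58×10^7 W

Q = 35800 kW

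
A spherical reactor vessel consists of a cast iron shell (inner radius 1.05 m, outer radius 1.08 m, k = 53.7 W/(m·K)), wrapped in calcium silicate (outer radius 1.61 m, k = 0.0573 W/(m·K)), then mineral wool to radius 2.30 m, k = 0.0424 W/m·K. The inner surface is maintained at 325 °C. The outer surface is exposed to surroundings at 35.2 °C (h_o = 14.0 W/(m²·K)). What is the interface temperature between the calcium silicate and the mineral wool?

Resistance network (inner→outer):
  R_cast iron = (1/1.05 − 1/1.08)/(4πk) = 0.02646/(4π·53.7) = 3.920×10^-5 K/W
  R_calcium silicate = (1/1.08 − 1/1.61)/(4πk) = 0.3048/(4π·0.0573) = 0.4233 K/W
  R_mineral wool = (1/1.61 − 1/2.30)/(4πk) = 0.1863/(4π·0.0424) = 0.3497 K/W
  R_conv,out = 1/(4πr²h) = 1/(4π·2.30²·14.0) = 0.001075 K/W
ΣR = 3.920×10^-5 + 0.4233 + 0.3497 + 0.001075 = 0.7741 K/W
Q = ΔT/ΣR = (325 °C − 35.2 °C)/0.7741 = 374.4 W
From the inner boundary to the calcium silicate/mineral wool interface, ΣR_partial = 0.4233 K/W.
T_interface = T_in − Q·ΣR_partial = 325 °C − (374.4)(0.4233) = 167 °C

T = 167 °C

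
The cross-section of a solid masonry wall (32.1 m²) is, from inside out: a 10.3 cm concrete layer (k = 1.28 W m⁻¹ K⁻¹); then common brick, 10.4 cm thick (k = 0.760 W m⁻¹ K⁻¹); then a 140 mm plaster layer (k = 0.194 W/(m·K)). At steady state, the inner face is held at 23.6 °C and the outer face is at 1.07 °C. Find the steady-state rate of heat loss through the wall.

Q = 770 W

Series thermal resistances, inner to outer:
  R_concrete = L/(kA) = 0.103/(1.28·32.1) = 0.002507 K/W
  R_common brick = L/(kA) = 0.104/(0.760·32.1) = 0.004263 K/W
  R_plaster = L/(kA) = 0.140/(0.194·32.1) = 0.02248 K/W
ΣR = 0.002507 + 0.004263 + 0.02248 = 0.02925 K/W
Q = ΔT/ΣR = (23.6 °C − 1.07 °C)/0.02925 = 770 W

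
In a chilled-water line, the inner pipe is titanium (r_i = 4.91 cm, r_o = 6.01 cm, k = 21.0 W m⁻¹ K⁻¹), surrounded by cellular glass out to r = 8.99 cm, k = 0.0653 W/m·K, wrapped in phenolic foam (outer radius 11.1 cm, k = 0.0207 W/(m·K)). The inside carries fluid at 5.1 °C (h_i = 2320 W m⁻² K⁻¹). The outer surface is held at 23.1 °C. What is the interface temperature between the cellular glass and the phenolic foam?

Treat each layer as a resistance in series:
  R'_conv,in = 1/(2πr h) = 1/(2π·0.0491·2320) = 0.001397 m·K/W
  R'_titanium = ln(0.0601/0.0491)/(2πk) = 0.2022/(2π·21.0) = 0.001532 m·K/W
  R'_cellular glass = ln(0.0899/0.0601)/(2πk) = 0.4027/(2π·0.0653) = 0.9815 m·K/W
  R'_phenolic foam = ln(0.111/0.0899)/(2πk) = 0.2108/(2π·0.0207) = 1.621 m·K/W
ΣR = 0.001397 + 0.001532 + 0.9815 + 1.621 = 2.605 m·K/W
Q' = ΔT/ΣR = (5.1 °C − 23.1 °C)/2.605 = -6.910 W/m
From the inner boundary to the cellular glass/phenolic foam interface, ΣR_partial = 0.9844 m·K/W.
T_interface = T_in − Q'·ΣR_partial = 5.1 °C − (-6.910)(0.9844) = 11.9 °C

T = 11.9 °C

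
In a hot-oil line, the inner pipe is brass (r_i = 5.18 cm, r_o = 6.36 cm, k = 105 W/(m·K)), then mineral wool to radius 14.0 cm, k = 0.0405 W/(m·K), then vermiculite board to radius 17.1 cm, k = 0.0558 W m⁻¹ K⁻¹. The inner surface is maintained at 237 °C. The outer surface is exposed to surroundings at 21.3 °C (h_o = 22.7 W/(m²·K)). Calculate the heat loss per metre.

Q' = 58.1 W/m

Treat each layer as a resistance in series:
  R'_brass = ln(0.0636/0.0518)/(2πk) = 0.2052/(2π·105) = 3.111×10^-4 m·K/W
  R'_mineral wool = ln(0.140/0.0636)/(2πk) = 0.7890/(2π·0.0405) = 3.101 m·K/W
  R'_vermiculite board = ln(0.171/0.140)/(2πk) = 0.2000/(2π·0.0558) = 0.5705 m·K/W
  R'_conv,out = 1/(2πr h) = 1/(2π·0.171·22.7) = 0.04100 m·K/W
ΣR = 3.111×10^-4 + 3.101 + 0.5705 + 0.04100 = 3.713 m·K/W
Q' = ΔT/ΣR = (237 °C − 21.3 °C)/3.713 = 58.1 W/m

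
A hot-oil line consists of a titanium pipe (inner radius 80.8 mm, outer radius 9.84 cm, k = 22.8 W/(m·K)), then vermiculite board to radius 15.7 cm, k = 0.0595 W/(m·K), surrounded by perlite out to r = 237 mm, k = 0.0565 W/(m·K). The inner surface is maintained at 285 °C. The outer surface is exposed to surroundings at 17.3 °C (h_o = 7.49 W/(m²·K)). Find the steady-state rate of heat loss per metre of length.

Q' = 107 W/m

Treat each layer as a resistance in series:
  R'_titanium = ln(0.0984/0.0808)/(2πk) = 0.1971/(2π·22.8) = 0.001376 m·K/W
  R'_vermiculite board = ln(0.157/0.0984)/(2πk) = 0.4672/(2π·0.0595) = 1.250 m·K/W
  R'_perlite = ln(0.237/0.157)/(2πk) = 0.4118/(2π·0.0565) = 1.160 m·K/W
  R'_conv,out = 1/(2πr h) = 1/(2π·0.237·7.49) = 0.08966 m·K/W
ΣR = 0.001376 + 1.250 + 1.160 + 0.08966 = 2.501 m·K/W
Q' = ΔT/ΣR = (285 °C − 17.3 °C)/2.501 = 107 W/m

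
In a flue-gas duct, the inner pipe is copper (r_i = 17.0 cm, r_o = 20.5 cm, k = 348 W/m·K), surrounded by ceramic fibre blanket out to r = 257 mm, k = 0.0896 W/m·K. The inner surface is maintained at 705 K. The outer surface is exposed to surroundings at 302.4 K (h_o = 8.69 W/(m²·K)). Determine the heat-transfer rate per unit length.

Q' = 851 W/m

Resistance network (inner→outer):
  R'_copper = ln(0.205/0.170)/(2πk) = 0.1872/(2π·348) = 8.562×10^-5 m·K/W
  R'_ceramic fibre blanket = ln(0.257/0.205)/(2πk) = 0.2261/(2π·0.0896) = 0.4016 m·K/W
  R'_conv,out = 1/(2πr h) = 1/(2π·0.257·8.69) = 0.07126 m·K/W
ΣR = 8.562×10^-5 + 0.4016 + 0.07126 = 0.4729 m·K/W
Q' = ΔT/ΣR = (705 K − 302.4 K)/0.4729 = 851 W/m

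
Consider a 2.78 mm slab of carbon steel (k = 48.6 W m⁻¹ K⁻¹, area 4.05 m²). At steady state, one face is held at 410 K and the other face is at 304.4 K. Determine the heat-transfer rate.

Q = kA·ΔT/L = 48.6 × 4.05 × |410 K − 304.4 K| / 0.00278 = 7.48×10^6 W

Q = 7.48×10^6 W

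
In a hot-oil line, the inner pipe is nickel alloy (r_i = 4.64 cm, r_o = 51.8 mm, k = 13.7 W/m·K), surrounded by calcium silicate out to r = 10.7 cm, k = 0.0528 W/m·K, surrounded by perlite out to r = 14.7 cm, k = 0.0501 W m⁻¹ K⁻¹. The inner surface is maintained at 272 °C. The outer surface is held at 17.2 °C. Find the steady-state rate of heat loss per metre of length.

Resistance network (inner→outer):
  R'_nickel alloy = ln(0.0518/0.0464)/(2πk) = 0.1101/(2π·13.7) = 0.001279 m·K/W
  R'_calcium silicate = ln(0.107/0.0518)/(2πk) = 0.7254/(2π·0.0528) = 2.187 m·K/W
  R'_perlite = ln(0.147/0.107)/(2πk) = 0.3176/(2π·0.0501) = 1.009 m·K/W
ΣR = 0.001279 + 2.187 + 1.009 = 3.197 m·K/W
Q' = ΔT/ΣR = (272 °C − 17.2 °C)/3.197 = 79.7 W/m

Q' = 79.7 W/m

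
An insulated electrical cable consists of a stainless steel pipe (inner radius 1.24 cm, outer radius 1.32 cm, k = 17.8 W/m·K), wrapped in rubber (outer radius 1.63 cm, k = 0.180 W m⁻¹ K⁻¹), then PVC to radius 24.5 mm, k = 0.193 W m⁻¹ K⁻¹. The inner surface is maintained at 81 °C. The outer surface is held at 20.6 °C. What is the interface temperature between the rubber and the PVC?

T = 59.4 °C

Series thermal resistances, inner to outer:
  R'_stainless steel = ln(0.0132/0.0124)/(2πk) = 0.06252/(2π·17.8) = 5.590×10^-4 m·K/W
  R'_rubber = ln(0.0163/0.0132)/(2πk) = 0.2109/(2π·0.180) = 0.1865 m·K/W
  R'_PVC = ln(0.0245/0.0163)/(2πk) = 0.4075/(2π·0.193) = 0.3360 m·K/W
ΣR = 5.590×10^-4 + 0.1865 + 0.3360 = 0.5231 m·K/W
Q' = ΔT/ΣR = (81 °C − 20.6 °C)/0.5231 = 115.5 W/m
From the inner boundary to the rubber/PVC interface, ΣR_partial = 0.1871 m·K/W.
T_interface = T_in − Q'·ΣR_partial = 81 °C − (115.5)(0.1871) = 59.4 °C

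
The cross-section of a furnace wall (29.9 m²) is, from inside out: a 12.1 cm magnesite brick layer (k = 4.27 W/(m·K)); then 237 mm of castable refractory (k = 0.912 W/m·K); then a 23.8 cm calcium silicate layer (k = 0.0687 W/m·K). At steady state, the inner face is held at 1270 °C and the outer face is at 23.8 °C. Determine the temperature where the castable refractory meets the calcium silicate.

T = 1174 °C

Resistance network (inner→outer):
  R_magnesite brick = L/(kA) = 0.121/(4.27·29.9) = 9.477×10^-4 K/W
  R_castable refractory = L/(kA) = 0.237/(0.912·29.9) = 0.008691 K/W
  R_calcium silicate = L/(kA) = 0.238/(0.0687·29.9) = 0.1159 K/W
ΣR = 9.477×10^-4 + 0.008691 + 0.1159 = 0.1255 K/W
Q = ΔT/ΣR = (1270 °C − 23.8 °C)/0.1255 = 9930 W
From the inner boundary to the castable refractory/calcium silicate interface, ΣR_partial = 0.009639 K/W.
T_interface = T_in − Q·ΣR_partial = 1270 °C − (9930)(0.009639) = 1174 °C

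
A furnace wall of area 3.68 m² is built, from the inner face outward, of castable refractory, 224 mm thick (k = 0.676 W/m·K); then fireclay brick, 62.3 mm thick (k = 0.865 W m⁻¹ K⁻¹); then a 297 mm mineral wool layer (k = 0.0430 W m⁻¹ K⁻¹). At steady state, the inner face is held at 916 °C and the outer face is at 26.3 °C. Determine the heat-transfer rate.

Treat each layer as a resistance in series:
  R_castable refractory = L/(kA) = 0.224/(0.676·3.68) = 0.09004 K/W
  R_fireclay brick = L/(kA) = 0.0623/(0.865·3.68) = 0.01957 K/W
  R_mineral wool = L/(kA) = 0.297/(0.0430·3.68) = 1.877 K/W
ΣR = 0.09004 + 0.01957 + 1.877 = 1.987 K/W
Q = ΔT/ΣR = (916 °C − 26.3 °C)/1.987 = 448 W

Q = 448 W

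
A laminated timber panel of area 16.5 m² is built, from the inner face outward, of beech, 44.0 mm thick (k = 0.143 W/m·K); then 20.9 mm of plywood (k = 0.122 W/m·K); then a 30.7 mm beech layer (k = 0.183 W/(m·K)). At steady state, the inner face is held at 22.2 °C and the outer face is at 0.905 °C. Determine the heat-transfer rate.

Series thermal resistances, inner to outer:
  R_beech = L/(kA) = 0.0440/(0.143·16.5) = 0.01865 K/W
  R_plywood = L/(kA) = 0.0209/(0.122·16.5) = 0.01038 K/W
  R_beech = L/(kA) = 0.0307/(0.183·16.5) = 0.01017 K/W
ΣR = 0.01865 + 0.01038 + 0.01017 = 0.03920 K/W
Q = ΔT/ΣR = (22.2 °C − 0.905 °C)/0.03920 = 543 W

Q = 543 W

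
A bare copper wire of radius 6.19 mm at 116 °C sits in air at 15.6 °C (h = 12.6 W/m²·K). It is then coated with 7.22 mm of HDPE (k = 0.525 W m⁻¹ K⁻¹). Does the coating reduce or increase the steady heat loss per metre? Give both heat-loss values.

increases: 49.2 → 85.4 W/m

Critical radius for a cylinder: r_cr = k/h = 0.0417 m = 4.17 cm.
Outer radius after coating: r₂ = 0.00619 + 0.00722 = 0.01341 m.
Since r₁ < r_cr and r₂ ≤ r_cr, the coating moves toward the maximum at r_cr — heat loss rises.
Bare: R = 1/(2πr₁h) = 2.041 m·K/W; Q = 100.4/2.041 = 49.2 W/m.
Coated: R = R_cond + R_conv = 1.176 m·K/W; Q = 100.4/1.176 = 85.4 W/m.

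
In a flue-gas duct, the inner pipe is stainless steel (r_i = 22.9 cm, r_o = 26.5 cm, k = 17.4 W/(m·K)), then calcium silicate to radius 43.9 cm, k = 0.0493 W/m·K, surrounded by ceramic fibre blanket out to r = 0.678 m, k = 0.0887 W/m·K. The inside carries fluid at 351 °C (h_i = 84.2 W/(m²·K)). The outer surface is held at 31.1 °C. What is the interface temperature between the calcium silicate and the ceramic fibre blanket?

Resistance network (inner→outer):
  R'_conv,in = 1/(2πr h) = 1/(2π·0.229·84.2) = 0.008254 m·K/W
  R'_stainless steel = ln(0.265/0.229)/(2πk) = 0.1460/(2π·17.4) = 0.001336 m·K/W
  R'_calcium silicate = ln(0.439/0.265)/(2πk) = 0.5048/(2π·0.0493) = 1.630 m·K/W
  R'_ceramic fibre blanket = ln(0.678/0.439)/(2πk) = 0.4346/(2π·0.0887) = 0.7799 m·K/W
ΣR = 0.008254 + 0.001336 + 1.630 + 0.7799 = 2.419 m·K/W
Q' = ΔT/ΣR = (351 °C − 31.1 °C)/2.419 = 132.2 W/m
From the inner boundary to the calcium silicate/ceramic fibre blanket interface, ΣR_partial = 1.640 m·K/W.
T_interface = T_in − Q'·ΣR_partial = 351 °C − (132.2)(1.640) = 134 °C

T = 134 °C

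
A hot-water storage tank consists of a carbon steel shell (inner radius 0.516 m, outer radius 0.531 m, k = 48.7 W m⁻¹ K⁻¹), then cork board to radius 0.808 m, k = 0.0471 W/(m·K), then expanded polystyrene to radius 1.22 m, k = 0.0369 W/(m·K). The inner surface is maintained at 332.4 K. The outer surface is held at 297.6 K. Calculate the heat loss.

Series thermal resistances, inner to outer:
  R_carbon steel = (1/0.516 − 1/0.531)/(4πk) = 0.05475/(4π·48.7) = 8.946×10^-5 K/W
  R_cork board = (1/0.531 − 1/0.808)/(4πk) = 0.6456/(4π·0.0471) = 1.091 K/W
  R_expanded polystyrene = (1/0.808 − 1/1.22)/(4πk) = 0.4180/(4π·0.0369) = 0.9013 K/W
ΣR = 8.946×10^-5 + 1.091 + 0.9013 = 1.992 K/W
Q = ΔT/ΣR = (332.4 K − 297.6 K)/1.992 = 17.5 W

Q = 17.5 W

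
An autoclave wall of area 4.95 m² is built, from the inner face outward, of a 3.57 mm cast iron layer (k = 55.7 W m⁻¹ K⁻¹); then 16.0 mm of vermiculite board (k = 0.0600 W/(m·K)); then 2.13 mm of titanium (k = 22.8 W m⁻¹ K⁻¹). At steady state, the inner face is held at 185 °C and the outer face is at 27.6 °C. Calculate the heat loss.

Treat each layer as a resistance in series:
  R_cast iron = L/(kA) = 0.00357/(55.7·4.95) = 1.295×10^-5 K/W
  R_vermiculite board = L/(kA) = 0.0160/(0.0600·4.95) = 0.05387 K/W
  R_titanium = L/(kA) = 0.00213/(22.8·4.95) = 1.887×10^-5 K/W
ΣR = 1.295×10^-5 + 0.05387 + 1.887×10^-5 = 0.05390 K/W
Q = ΔT/ΣR = (185 °C − 27.6 °C)/0.05390 = 2920 W

Q = 2.92 kW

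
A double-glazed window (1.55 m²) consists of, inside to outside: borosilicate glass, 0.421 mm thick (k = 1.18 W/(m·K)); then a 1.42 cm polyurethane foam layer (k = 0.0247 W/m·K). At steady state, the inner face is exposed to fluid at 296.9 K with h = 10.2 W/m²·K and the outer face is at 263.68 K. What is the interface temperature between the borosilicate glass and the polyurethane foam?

Series thermal resistances, inner to outer:
  R_conv,in = 1/(hA) = 1/(10.2·1.55) = 0.06325 K/W
  R_borosilicate glass = L/(kA) = 4.21×10^-4/(1.18·1.55) = 2.302×10^-4 K/W
  R_polyurethane foam = L/(kA) = 0.0142/(0.0247·1.55) = 0.3709 K/W
ΣR = 0.06325 + 2.302×10^-4 + 0.3709 = 0.4344 K/W
Q = ΔT/ΣR = (296.9 K − 263.68 K)/0.4344 = 76.47 W
From the inner boundary to the borosilicate glass/polyurethane foam interface, ΣR_partial = 0.06348 K/W.
T_interface = T_in − Q·ΣR_partial = 296.9 K − (76.47)(0.06348) = 292.0 K

T = 292.0 K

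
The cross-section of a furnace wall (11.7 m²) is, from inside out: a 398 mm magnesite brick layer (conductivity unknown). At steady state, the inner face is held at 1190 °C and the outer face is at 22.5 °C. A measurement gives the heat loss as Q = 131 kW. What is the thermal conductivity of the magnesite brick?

k = 3.82 W/m·K

ΣR = ΔT/Q = |1190 − 22.5|/1.31×10^5 = 0.008912 K/W
L/(kA) = 0.008912 ⇒ k = 0.398/(0.008912·11.7) = 3.82 W/m·K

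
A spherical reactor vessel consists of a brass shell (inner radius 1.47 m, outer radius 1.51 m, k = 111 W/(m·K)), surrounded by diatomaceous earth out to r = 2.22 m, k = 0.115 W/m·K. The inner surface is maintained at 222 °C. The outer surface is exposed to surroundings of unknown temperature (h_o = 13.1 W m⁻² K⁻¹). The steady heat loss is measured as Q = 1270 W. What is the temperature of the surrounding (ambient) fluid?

T_out = 34.3 °C

Sum the resistances:
  R_brass = (1/1.47 − 1/1.51)/(4πk) = 0.01802/(4π·111) = 1.292×10^-5 K/W
  R_diatomaceous earth = (1/1.51 − 1/2.22)/(4πk) = 0.2118/(4π·0.115) = 0.1466 K/W
  R_conv,out = 1/(4πr²h) = 1/(4π·2.22²·13.1) = 0.001233 K/W
ΣR = 0.1478 K/W
ΔT = Q·ΣR = 1270 × 0.1478 = 187.7 K
Heat flows outward, so T_out = T_in − ΔT = 222 − 187.7 = 34.3 °C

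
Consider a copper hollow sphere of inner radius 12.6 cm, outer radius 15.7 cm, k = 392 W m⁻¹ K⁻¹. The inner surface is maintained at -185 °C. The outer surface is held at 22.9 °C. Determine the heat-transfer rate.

Q = 4πk·ΔT/(1/r₁ − 1/r₂) = 4π × 392 × 207.9 / (1/0.126 − 1/0.157) = 6.54×10^5 W

Q = 654 kW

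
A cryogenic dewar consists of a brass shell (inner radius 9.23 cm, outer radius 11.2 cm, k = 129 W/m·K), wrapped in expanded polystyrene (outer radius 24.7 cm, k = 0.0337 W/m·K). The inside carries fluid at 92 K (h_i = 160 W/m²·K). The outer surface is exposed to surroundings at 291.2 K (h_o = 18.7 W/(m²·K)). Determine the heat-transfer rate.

Q = 17.1 W

Resistance network (inner→outer):
  R_conv,in = 1/(4πr²h) = 1/(4π·0.0923²·160) = 0.05838 K/W
  R_brass = (1/0.0923 − 1/0.112)/(4πk) = 1.906/(4π·129) = 0.001176 K/W
  R_expanded polystyrene = (1/0.112 − 1/0.247)/(4πk) = 4.880/(4π·0.0337) = 11.52 K/W
  R_conv,out = 1/(4πr²h) = 1/(4π·0.247²·18.7) = 0.06975 K/W
ΣR = 0.05838 + 0.001176 + 11.52 + 0.06975 = 11.65 K/W
Q = ΔT/ΣR = (92 K − 291.2 K)/11.65 = -17.1 W
(Negative Q ⇒ heat flows inward; heat gain = 17.1 W.)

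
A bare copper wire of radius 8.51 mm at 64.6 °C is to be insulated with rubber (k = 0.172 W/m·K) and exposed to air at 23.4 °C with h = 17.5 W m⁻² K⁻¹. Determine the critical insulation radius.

r_cr = 0.983 cm

For a cylinder, r_cr = k_ins/h = 0.172/17.5 = 0.00983 m = 0.983 cm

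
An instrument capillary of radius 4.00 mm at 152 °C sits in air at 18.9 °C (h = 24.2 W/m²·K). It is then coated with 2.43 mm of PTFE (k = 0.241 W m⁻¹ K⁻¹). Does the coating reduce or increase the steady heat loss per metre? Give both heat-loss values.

increases: 81.0 → 99.6 W/m

Critical radius for a cylinder: r_cr = k/h = 0.00996 m = 0.996 cm.
Outer radius after coating: r₂ = 0.00400 + 0.00243 = 0.00643 m.
Since r₁ < r_cr and r₂ ≤ r_cr, the coating moves toward the maximum at r_cr — heat loss rises.
Bare: R = 1/(2πr₁h) = 1.644 m·K/W; Q = 133.1/1.644 = 81.0 W/m.
Coated: R = R_cond + R_conv = 1.336 m·K/W; Q = 133.1/1.336 = 99.6 W/m.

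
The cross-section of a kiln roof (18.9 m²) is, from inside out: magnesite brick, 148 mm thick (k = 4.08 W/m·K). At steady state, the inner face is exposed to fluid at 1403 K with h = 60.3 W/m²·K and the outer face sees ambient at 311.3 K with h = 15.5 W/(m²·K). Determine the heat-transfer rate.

Q = 176 kW

Series thermal resistances, inner to outer:
  R_conv,in = 1/(hA) = 1/(60.3·18.9) = 8.774×10^-4 K/W
  R_magnesite brick = L/(kA) = 0.148/(4.08·18.9) = 0.001919 K/W
  R_conv,out = 1/(hA) = 1/(15.5·18.9) = 0.003414 K/W
ΣR = 8.774×10^-4 + 0.001919 + 0.003414 = 0.006210 K/W
Q = ΔT/ΣR = (1403 K − 311.3 K)/0.006210 = 1.76×10^5 W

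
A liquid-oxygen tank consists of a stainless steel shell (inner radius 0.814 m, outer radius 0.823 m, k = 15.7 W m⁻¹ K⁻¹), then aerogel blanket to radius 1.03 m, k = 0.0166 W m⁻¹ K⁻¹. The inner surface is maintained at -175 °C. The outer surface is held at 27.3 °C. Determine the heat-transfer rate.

Resistance network (inner→outer):
  R_stainless steel = (1/0.814 − 1/0.823)/(4πk) = 0.01343/(4π·15.7) = 6.809×10^-5 K/W
  R_aerogel blanket = (1/0.823 − 1/1.03)/(4πk) = 0.2442/(4π·0.0166) = 1.171 K/W
ΣR = 6.809×10^-5 + 1.171 = 1.171 K/W
Q = ΔT/ΣR = (-175 °C − 27.3 °C)/1.171 = -173 W
(Negative Q ⇒ heat flows inward; heat gain = 173 W.)

Q = 173 W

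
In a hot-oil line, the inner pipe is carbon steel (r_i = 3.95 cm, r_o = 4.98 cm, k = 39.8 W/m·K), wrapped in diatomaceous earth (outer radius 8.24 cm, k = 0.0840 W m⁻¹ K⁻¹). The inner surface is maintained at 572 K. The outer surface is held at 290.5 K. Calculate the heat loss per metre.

Q' = 295 W/m

Resistance network (inner→outer):
  R'_carbon steel = ln(0.0498/0.0395)/(2πk) = 0.2317/(2π·39.8) = 9.266×10^-4 m·K/W
  R'_diatomaceous earth = ln(0.0824/0.0498)/(2πk) = 0.5036/(2π·0.0840) = 0.9541 m·K/W
ΣR = 9.266×10^-4 + 0.9541 = 0.9550 m·K/W
Q' = ΔT/ΣR = (572 K − 290.5 K)/0.9550 = 295 W/m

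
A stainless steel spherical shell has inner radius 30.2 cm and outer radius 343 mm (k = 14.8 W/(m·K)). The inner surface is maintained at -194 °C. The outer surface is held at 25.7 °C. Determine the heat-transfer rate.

Q = 103 kW

Q = 4πk·ΔT/(1/r₁ − 1/r₂) = 4π × 14.8 × 219.7 / (1/0.302 − 1/0.343) = 1.03×10^5 W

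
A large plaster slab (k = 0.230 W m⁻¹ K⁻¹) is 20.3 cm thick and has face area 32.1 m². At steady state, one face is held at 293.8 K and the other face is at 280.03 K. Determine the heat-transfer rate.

Q = kA·ΔT/L = 0.230 × 32.1 × |293.8 K − 280.03 K| / 0.203 = 501 W

Q = 501 W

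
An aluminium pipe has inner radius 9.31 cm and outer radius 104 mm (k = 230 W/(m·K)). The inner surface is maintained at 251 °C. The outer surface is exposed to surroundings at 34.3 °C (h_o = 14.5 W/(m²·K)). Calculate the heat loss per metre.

Series thermal resistances, inner to outer:
  R'_aluminium = ln(0.104/0.0931)/(2πk) = 0.1107/(2π·230) = 7.661×10^-5 m·K/W
  R'_conv,out = 1/(2πr h) = 1/(2π·0.104·14.5) = 0.1055 m·K/W
ΣR = 7.661×10^-5 + 0.1055 = 0.1056 m·K/W
Q' = ΔT/ΣR = (251 °C − 34.3 °C)/0.1056 = 2050 W/m

Q' = 2.05 kW/m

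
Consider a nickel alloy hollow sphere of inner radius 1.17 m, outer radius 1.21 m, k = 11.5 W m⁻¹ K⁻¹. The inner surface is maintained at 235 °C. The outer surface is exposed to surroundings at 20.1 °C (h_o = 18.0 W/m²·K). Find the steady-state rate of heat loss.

Resistance network (inner→outer):
  R_nickel alloy = (1/1.17 − 1/1.21)/(4πk) = 0.02825/(4π·11.5) = 1.955×10^-4 K/W
  R_conv,out = 1/(4πr²h) = 1/(4π·1.21²·18.0) = 0.003020 K/W
ΣR = 1.955×10^-4 + 0.003020 = 0.003216 K/W
Q = ΔT/ΣR = (235 °C − 20.1 °C)/0.003216 = 66800 W

Q = 66.8 kW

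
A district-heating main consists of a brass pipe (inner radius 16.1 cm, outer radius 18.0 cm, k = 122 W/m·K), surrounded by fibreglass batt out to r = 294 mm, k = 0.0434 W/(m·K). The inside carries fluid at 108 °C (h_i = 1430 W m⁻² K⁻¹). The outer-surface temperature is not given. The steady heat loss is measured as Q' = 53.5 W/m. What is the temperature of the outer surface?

T_out = 11.7 °C

Sum the resistances:
  R'_conv,in = 1/(2πr h) = 1/(2π·0.161·1430) = 6.913×10^-4 m·K/W
  R'_brass = ln(0.180/0.161)/(2πk) = 0.1116/(2π·122) = 1.455×10^-4 m·K/W
  R'_fibreglass batt = ln(0.294/0.180)/(2πk) = 0.4906/(2π·0.0434) = 1.799 m·K/W
ΣR = 1.800 m·K/W
ΔT = Q'·ΣR = 53.5 × 1.800 = 96.30 K
Heat flows outward, so T_out = T_in − ΔT = 108 − 96.30 = 11.7 °C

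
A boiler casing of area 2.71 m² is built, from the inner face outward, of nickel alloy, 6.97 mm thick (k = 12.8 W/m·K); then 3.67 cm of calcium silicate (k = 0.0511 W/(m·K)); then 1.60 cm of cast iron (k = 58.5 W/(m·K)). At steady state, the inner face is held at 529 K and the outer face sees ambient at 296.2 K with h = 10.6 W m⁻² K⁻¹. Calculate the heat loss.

Q = 776 W

Resistance network (inner→outer):
  R_nickel alloy = L/(kA) = 0.00697/(12.8·2.71) = 2.009×10^-4 K/W
  R_calcium silicate = L/(kA) = 0.0367/(0.0511·2.71) = 0.2650 K/W
  R_cast iron = L/(kA) = 0.0160/(58.5·2.71) = 1.009×10^-4 K/W
  R_conv,out = 1/(hA) = 1/(10.6·2.71) = 0.03481 K/W
ΣR = 2.009×10^-4 + 0.2650 + 1.009×10^-4 + 0.03481 = 0.3001 K/W
Q = ΔT/ΣR = (529 K − 296.2 K)/0.3001 = 776 W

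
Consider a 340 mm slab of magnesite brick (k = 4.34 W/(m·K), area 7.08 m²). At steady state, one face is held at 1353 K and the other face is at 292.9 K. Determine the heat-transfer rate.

Q = 95800 W

Q = kA·ΔT/L = 4.34 × 7.08 × |1353 K − 292.9 K| / 0.340 = 95800 W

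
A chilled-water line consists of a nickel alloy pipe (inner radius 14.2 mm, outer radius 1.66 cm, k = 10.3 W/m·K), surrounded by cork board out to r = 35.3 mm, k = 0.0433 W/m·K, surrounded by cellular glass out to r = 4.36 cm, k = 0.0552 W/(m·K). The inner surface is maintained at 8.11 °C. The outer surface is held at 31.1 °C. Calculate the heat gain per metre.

Q' = 6.79 W/m

Treat each layer as a resistance in series:
  R'_nickel alloy = ln(0.0166/0.0142)/(2πk) = 0.1562/(2π·10.3) = 0.002413 m·K/W
  R'_cork board = ln(0.0353/0.0166)/(2πk) = 0.7545/(2π·0.0433) = 2.773 m·K/W
  R'_cellular glass = ln(0.0436/0.0353)/(2πk) = 0.2112/(2π·0.0552) = 0.6089 m·K/W
ΣR = 0.002413 + 2.773 + 0.6089 = 3.384 m·K/W
Q' = ΔT/ΣR = (8.11 °C − 31.1 °C)/3.384 = -6.79 W/m
(Negative Q' ⇒ heat flows inward; heat gain = 6.79 W/m.)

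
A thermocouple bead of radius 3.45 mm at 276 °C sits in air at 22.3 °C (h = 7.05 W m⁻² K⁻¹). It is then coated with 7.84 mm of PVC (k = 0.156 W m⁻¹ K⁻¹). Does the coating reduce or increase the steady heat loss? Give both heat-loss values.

Critical radius for a sphere: r_cr = 2k/h = 0.0443 m = 4.43 cm.
Outer radius after coating: r₂ = 0.00345 + 0.00784 = 0.01129 m.
Since r₁ < r_cr and r₂ ≤ r_cr, the coating moves toward the maximum at r_cr — heat loss rises.
Bare: R = 1/(4πr₁²h) = 948.3 K/W; Q = 253.7/948.3 = 0.268 W.
Coated: R = R_cond + R_conv = 191.2 K/W; Q = 253.7/191.2 = 1.33 W.

increases: 0.268 → 1.33 W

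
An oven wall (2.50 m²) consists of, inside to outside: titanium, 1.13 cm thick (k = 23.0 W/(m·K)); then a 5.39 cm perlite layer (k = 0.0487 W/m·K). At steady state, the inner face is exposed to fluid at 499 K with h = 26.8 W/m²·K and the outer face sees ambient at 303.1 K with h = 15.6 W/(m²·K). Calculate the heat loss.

Q = 405 W

Resistance network (inner→outer):
  R_conv,in = 1/(hA) = 1/(26.8·2.50) = 0.01493 K/W
  R_titanium = L/(kA) = 0.0113/(23.0·2.50) = 1.965×10^-4 K/W
  R_perlite = L/(kA) = 0.0539/(0.0487·2.50) = 0.4427 K/W
  R_conv,out = 1/(hA) = 1/(15.6·2.50) = 0.02564 K/W
ΣR = 0.01493 + 1.965×10^-4 + 0.4427 + 0.02564 = 0.4835 K/W
Q = ΔT/ΣR = (499 K − 303.1 K)/0.4835 = 405 W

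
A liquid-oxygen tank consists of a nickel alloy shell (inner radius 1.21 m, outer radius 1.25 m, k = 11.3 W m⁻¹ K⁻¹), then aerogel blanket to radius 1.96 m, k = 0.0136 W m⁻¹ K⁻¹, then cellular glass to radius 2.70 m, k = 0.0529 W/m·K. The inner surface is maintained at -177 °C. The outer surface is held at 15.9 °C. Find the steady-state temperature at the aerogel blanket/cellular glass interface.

Series thermal resistances, inner to outer:
  R_nickel alloy = (1/1.21 − 1/1.25)/(4πk) = 0.02645/(4π·11.3) = 1.862×10^-4 K/W
  R_aerogel blanket = (1/1.25 − 1/1.96)/(4πk) = 0.2898/(4π·0.0136) = 1.696 K/W
  R_cellular glass = (1/1.96 − 1/2.70)/(4πk) = 0.1398/(4π·0.0529) = 0.2104 K/W
ΣR = 1.862×10^-4 + 1.696 + 0.2104 = 1.907 K/W
Q = ΔT/ΣR = (-177 °C − 15.9 °C)/1.907 = -101.2 W
From the inner boundary to the aerogel blanket/cellular glass interface, ΣR_partial = 1.696 K/W.
T_interface = T_in − Q·ΣR_partial = -177 °C − (-101.2)(1.696) = -5.4 °C

T = -5.4 °C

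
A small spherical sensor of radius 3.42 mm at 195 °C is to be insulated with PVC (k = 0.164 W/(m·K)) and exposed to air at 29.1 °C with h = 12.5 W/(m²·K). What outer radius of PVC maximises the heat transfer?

r_cr = 2.62 cm

For a sphere, r_cr = 2k_ins/h = 2·0.164/12.5 = 0.0262 m = 2.62 cm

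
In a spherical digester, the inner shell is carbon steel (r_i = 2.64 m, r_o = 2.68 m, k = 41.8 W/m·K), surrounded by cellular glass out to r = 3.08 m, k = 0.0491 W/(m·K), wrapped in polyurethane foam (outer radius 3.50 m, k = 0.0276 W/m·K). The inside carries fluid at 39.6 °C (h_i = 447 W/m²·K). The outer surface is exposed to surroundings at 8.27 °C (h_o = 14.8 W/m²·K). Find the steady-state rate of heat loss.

Treat each layer as a resistance in series:
  R_conv,in = 1/(4πr²h) = 1/(4π·2.64²·447) = 2.554×10^-5 K/W
  R_carbon steel = (1/2.64 − 1/2.68)/(4πk) = 0.005654/(4π·41.8) = 1.076×10^-5 K/W
  R_cellular glass = (1/2.68 − 1/3.08)/(4πk) = 0.04846/(4π·0.0491) = 0.07854 K/W
  R_polyurethane foam = (1/3.08 − 1/3.50)/(4πk) = 0.03896/(4π·0.0276) = 0.1123 K/W
  R_conv,out = 1/(4πr²h) = 1/(4π·3.50²·14.8) = 4.389×10^-4 K/W
ΣR = 2.554×10^-5 + 1.076×10^-5 + 0.07854 + 0.1123 + 4.389×10^-4 = 0.1913 K/W
Q = ΔT/ΣR = (39.6 °C − 8.27 °C)/0.1913 = 164 W

Q = 164 W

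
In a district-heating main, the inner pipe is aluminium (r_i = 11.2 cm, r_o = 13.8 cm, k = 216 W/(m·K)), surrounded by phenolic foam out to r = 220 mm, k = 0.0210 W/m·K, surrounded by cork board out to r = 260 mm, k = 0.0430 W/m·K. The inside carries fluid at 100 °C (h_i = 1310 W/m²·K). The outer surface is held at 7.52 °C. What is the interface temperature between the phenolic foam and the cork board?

T = 21.3 °C

Series thermal resistances, inner to outer:
  R'_conv,in = 1/(2πr h) = 1/(2π·0.112·1310) = 0.001085 m·K/W
  R'_aluminium = ln(0.138/0.112)/(2πk) = 0.2088/(2π·216) = 1.538×10^-4 m·K/W
  R'_phenolic foam = ln(0.220/0.138)/(2πk) = 0.4664/(2π·0.0210) = 3.535 m·K/W
  R'_cork board = ln(0.260/0.220)/(2πk) = 0.1671/(2π·0.0430) = 0.6183 m·K/W
ΣR = 0.001085 + 1.538×10^-4 + 3.535 + 0.6183 = 4.155 m·K/W
Q' = ΔT/ΣR = (100 °C − 7.52 °C)/4.155 = 22.26 W/m
From the inner boundary to the phenolic foam/cork board interface, ΣR_partial = 3.536 m·K/W.
T_interface = T_in − Q'·ΣR_partial = 100 °C − (22.26)(3.536) = 21.3 °C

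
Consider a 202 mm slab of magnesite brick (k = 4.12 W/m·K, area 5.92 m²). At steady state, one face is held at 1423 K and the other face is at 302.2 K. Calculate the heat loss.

Q = kA·ΔT/L = 4.12 × 5.92 × |1423 K − 302.2 K| / 0.202 = 1.35×10^5 W

Q = 135 kW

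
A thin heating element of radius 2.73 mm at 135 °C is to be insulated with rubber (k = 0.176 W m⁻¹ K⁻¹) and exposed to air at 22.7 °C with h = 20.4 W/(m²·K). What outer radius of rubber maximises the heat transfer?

For a cylinder, r_cr = k_ins/h = 0.176/20.4 = 0.00863 m = 0.863 cm

r_cr = 0.863 cm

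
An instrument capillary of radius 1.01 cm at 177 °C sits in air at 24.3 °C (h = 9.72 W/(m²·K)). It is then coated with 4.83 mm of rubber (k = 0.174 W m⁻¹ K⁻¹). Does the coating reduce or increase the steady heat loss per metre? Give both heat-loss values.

Critical radius for a cylinder: r_cr = k/h = 0.0179 m = 1.79 cm.
Outer radius after coating: r₂ = 0.0101 + 0.00483 = 0.01493 m.
Since r₁ < r_cr and r₂ ≤ r_cr, the coating moves toward the maximum at r_cr — heat loss rises.
Bare: R = 1/(2πr₁h) = 1.621 m·K/W; Q = 152.7/1.621 = 94.2 W/m.
Coated: R = R_cond + R_conv = 1.454 m·K/W; Q = 152.7/1.454 = 105 W/m.

increases: 94.2 → 105 W/m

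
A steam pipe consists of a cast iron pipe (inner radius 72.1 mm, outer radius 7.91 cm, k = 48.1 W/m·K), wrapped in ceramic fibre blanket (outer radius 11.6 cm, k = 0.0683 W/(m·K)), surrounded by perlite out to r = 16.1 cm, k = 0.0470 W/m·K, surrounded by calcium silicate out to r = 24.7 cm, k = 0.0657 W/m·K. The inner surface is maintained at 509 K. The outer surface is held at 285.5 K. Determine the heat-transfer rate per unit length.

Resistance network (inner→outer):
  R'_cast iron = ln(0.0791/0.0721)/(2πk) = 0.09266/(2π·48.1) = 3.066×10^-4 m·K/W
  R'_ceramic fibre blanket = ln(0.116/0.0791)/(2πk) = 0.3829/(2π·0.0683) = 0.8922 m·K/W
  R'_perlite = ln(0.161/0.116)/(2πk) = 0.3278/(2π·0.0470) = 1.110 m·K/W
  R'_calcium silicate = ln(0.247/0.161)/(2πk) = 0.4280/(2π·0.0657) = 1.037 m·K/W
ΣR = 3.066×10^-4 + 0.8922 + 1.110 + 1.037 = 3.040 m·K/W
Q' = ΔT/ΣR = (509 K − 285.5 K)/3.040 = 73.5 W/m

Q' = 73.5 W/m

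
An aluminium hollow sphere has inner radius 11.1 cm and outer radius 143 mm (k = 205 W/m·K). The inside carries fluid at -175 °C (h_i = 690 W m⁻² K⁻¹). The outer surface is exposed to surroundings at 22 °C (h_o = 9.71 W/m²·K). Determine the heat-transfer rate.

Q = 479 W

Treat each layer as a resistance in series:
  R_conv,in = 1/(4πr²h) = 1/(4π·0.111²·690) = 0.009360 K/W
  R_aluminium = (1/0.111 − 1/0.143)/(4πk) = 2.016/(4π·205) = 7.826×10^-4 K/W
  R_conv,out = 1/(4πr²h) = 1/(4π·0.143²·9.71) = 0.4008 K/W
ΣR = 0.009360 + 7.826×10^-4 + 0.4008 = 0.4109 K/W
Q = ΔT/ΣR = (-175 °C − 22 °C)/0.4109 = -479 W
(Negative Q ⇒ heat flows inward; heat gain = 479 W.)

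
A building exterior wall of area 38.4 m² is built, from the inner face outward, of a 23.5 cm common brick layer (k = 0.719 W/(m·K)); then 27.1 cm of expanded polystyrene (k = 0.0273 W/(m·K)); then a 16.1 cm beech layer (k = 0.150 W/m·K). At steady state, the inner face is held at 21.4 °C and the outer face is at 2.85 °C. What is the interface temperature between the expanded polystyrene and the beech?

T = 4.61 °C

Series thermal resistances, inner to outer:
  R_common brick = L/(kA) = 0.235/(0.719·38.4) = 0.008512 K/W
  R_expanded polystyrene = L/(kA) = 0.271/(0.0273·38.4) = 0.2585 K/W
  R_beech = L/(kA) = 0.161/(0.150·38.4) = 0.02795 K/W
ΣR = 0.008512 + 0.2585 + 0.02795 = 0.2950 K/W
Q = ΔT/ΣR = (21.4 °C − 2.85 °C)/0.2950 = 62.88 W
From the inner boundary to the expanded polystyrene/beech interface, ΣR_partial = 0.2670 K/W.
T_interface = T_in − Q·ΣR_partial = 21.4 °C − (62.88)(0.2670) = 4.61 °C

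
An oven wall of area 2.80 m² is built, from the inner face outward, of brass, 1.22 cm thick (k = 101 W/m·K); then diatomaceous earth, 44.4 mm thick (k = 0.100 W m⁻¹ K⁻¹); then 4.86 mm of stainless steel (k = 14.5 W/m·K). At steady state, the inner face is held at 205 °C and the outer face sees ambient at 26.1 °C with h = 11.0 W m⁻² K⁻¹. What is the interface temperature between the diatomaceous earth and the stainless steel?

Resistance network (inner→outer):
  R_brass = L/(kA) = 0.0122/(101·2.80) = 4.314×10^-5 K/W
  R_diatomaceous earth = L/(kA) = 0.0444/(0.100·2.80) = 0.1586 K/W
  R_stainless steel = L/(kA) = 0.00486/(14.5·2.80) = 1.197×10^-4 K/W
  R_conv,out = 1/(hA) = 1/(11.0·2.80) = 0.03247 K/W
ΣR = 4.314×10^-5 + 0.1586 + 1.197×10^-4 + 0.03247 = 0.1912 K/W
Q = ΔT/ΣR = (205 °C − 26.1 °C)/0.1912 = 935.7 W
From the inner boundary to the diatomaceous earth/stainless steel interface, ΣR_partial = 0.1586 K/W.
T_interface = T_in − Q·ΣR_partial = 205 °C − (935.7)(0.1586) = 56.6 °C

T = 56.6 °C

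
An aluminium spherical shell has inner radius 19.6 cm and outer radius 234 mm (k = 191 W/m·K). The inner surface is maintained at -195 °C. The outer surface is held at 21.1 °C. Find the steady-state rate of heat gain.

Q = 4πk·ΔT/(1/r₁ − 1/r₂) = 4π × 191 × 216.1 / (1/0.196 − 1/0.234) = 6.26×10^5 W

Q = 626 kW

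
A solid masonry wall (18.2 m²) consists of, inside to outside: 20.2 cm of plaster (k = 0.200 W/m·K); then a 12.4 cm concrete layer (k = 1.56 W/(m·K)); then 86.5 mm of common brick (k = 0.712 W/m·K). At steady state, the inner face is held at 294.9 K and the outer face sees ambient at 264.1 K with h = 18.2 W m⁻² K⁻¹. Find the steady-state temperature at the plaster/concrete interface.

Series thermal resistances, inner to outer:
  R_plaster = L/(kA) = 0.202/(0.200·18.2) = 0.05549 K/W
  R_concrete = L/(kA) = 0.124/(1.56·18.2) = 0.004367 K/W
  R_common brick = L/(kA) = 0.0865/(0.712·18.2) = 0.006675 K/W
  R_conv,out = 1/(hA) = 1/(18.2·18.2) = 0.003019 K/W
ΣR = 0.05549 + 0.004367 + 0.006675 + 0.003019 = 0.06955 K/W
Q = ΔT/ΣR = (294.9 K − 264.1 K)/0.06955 = 442.8 W
From the inner boundary to the plaster/concrete interface, ΣR_partial = 0.05549 K/W.
T_interface = T_in − Q·ΣR_partial = 294.9 K − (442.8)(0.05549) = 270.33 K

T = 270.33 K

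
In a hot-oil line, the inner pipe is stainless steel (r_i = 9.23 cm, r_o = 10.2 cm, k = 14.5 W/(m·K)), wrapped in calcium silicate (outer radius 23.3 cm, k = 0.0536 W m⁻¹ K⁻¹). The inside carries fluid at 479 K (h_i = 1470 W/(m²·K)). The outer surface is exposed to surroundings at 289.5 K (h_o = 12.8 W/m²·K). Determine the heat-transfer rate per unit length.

Resistance network (inner→outer):
  R'_conv,in = 1/(2πr h) = 1/(2π·0.0923·1470) = 0.001173 m·K/W
  R'_stainless steel = ln(0.102/0.0923)/(2πk) = 0.09993/(2π·14.5) = 0.001097 m·K/W
  R'_calcium silicate = ln(0.233/0.102)/(2πk) = 0.8261/(2π·0.0536) = 2.453 m·K/W
  R'_conv,out = 1/(2πr h) = 1/(2π·0.233·12.8) = 0.05336 m·K/W
ΣR = 0.001173 + 0.001097 + 2.453 + 0.05336 = 2.509 m·K/W
Q' = ΔT/ΣR = (479 K − 289.5 K)/2.509 = 75.5 W/m

Q' = 75.5 W/m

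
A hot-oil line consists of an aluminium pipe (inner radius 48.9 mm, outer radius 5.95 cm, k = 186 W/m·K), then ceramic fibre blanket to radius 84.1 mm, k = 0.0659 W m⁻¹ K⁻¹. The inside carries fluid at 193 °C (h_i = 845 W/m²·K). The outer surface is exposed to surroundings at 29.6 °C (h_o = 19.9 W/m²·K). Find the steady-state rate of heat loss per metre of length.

Q' = 175 W/m

Treat each layer as a resistance in series:
  R'_conv,in = 1/(2πr h) = 1/(2π·0.0489·845) = 0.003852 m·K/W
  R'_aluminium = ln(0.0595/0.0489)/(2πk) = 0.1962/(2π·186) = 1.679×10^-4 m·K/W
  R'_ceramic fibre blanket = ln(0.0841/0.0595)/(2πk) = 0.3460/(2π·0.0659) = 0.8357 m·K/W
  R'_conv,out = 1/(2πr h) = 1/(2π·0.0841·19.9) = 0.09510 m·K/W
ΣR = 0.003852 + 1.679×10^-4 + 0.8357 + 0.09510 = 0.9348 m·K/W
Q' = ΔT/ΣR = (193 °C − 29.6 °C)/0.9348 = 175 W/m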